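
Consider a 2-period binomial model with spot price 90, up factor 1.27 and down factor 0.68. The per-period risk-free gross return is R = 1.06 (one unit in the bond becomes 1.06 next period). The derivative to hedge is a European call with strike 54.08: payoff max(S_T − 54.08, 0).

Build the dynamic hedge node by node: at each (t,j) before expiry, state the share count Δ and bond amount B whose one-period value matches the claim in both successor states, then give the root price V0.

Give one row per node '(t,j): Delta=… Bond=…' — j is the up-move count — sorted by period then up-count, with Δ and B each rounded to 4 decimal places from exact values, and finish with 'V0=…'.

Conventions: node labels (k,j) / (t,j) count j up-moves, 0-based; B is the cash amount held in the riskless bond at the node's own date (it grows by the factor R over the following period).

(0,0): Delta=0.9212 Bond=-39.6321
(1,0): Delta=0.6548 Bond=-25.7082
(1,1): Delta=1.0000 Bond=-51.0189
V0=43.2743

Arbitrage-free pricing uses the up-move probability p* = (R−d)/(u−d) = 0.6441, discounting each step at R = 1.06.
Payoffs at expiry: V(2,0)=0.0000, V(2,1)=23.6440, V(2,2)=91.0810
(1,0): S=61.2000. Δ = (V_up−V_dn)/(S_up−S_dn) = (23.6440−0.0000)/(77.7240−41.6160) = 0.6548. V = [p*·23.6440 + (1−p*)·0.0000]/1.06 = 14.3664. B = V − Δ·S = -25.7082.
(1,1): S=114.3000. Δ = (V_up−V_dn)/(S_up−S_dn) = (91.0810−23.6440)/(145.1610−77.7240) = 1.0000. V = [p*·91.0810 + (1−p*)·23.6440]/1.06 = 63.2811. B = V − Δ·S = -51.0189.
(0,0): S=90.0000. Δ = (V_up−V_dn)/(S_up−S_dn) = (63.2811−14.3664)/(114.3000−61.2000) = 0.9212. V = [p*·63.2811 + (1−p*)·14.3664]/1.06 = 43.2743. B = V − Δ·S = -39.6321.
Verification: the root portfolio costs Δ(0,0)·S0 + B(0,0) = 43.2743, matching V0.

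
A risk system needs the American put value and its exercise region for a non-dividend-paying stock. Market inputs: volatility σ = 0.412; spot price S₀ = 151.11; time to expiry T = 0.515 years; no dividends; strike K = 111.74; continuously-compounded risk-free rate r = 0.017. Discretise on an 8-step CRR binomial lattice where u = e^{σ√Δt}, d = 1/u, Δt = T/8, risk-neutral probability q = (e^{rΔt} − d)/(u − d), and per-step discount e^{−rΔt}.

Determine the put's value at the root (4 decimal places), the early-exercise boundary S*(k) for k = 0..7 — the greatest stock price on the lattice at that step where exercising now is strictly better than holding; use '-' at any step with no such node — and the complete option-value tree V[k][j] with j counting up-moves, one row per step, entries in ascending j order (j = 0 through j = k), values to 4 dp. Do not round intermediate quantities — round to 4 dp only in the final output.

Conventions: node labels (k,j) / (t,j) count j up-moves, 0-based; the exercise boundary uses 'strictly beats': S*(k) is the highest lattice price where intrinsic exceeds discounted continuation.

Δt=0.06438, u=1.11019, d=0.90074, q=0.47912, disc=e^(-rΔt)=0.99891
k=8 terminal: V=max(K-S,0) → 46.2604 31.0345 12.2682 0.0000 0.0000 0.0000 0.0000 0.0000 0.0000
k=7: j=0 S=72.6950 intr=39.0450 cont=38.9228 V=39.0450[EX]; j=1 S=89.5986 intr=22.1414 cont=22.0191 V=22.1414[EX]; j=2 S=110.4328 intr=1.3072 cont=6.3833 V=6.3833[hold]; j=3 S=136.1115 intr=0.0000 cont=0.0000 V=0.0000[hold]; j=4 S=167.7612 intr=0.0000 cont=0.0000 V=0.0000[hold]; j=5 S=206.7704 intr=0.0000 cont=0.0000 V=0.0000[hold]; j=6 S=254.8502 intr=0.0000 cont=0.0000 V=0.0000[hold]; j=7 S=314.1100 intr=0.0000 cont=0.0000 V=0.0000[hold]  S*(7)=89.5986
k=6: j=0 S=80.7055 intr=31.0345 cont=30.9123 V=31.0345[EX]; j=1 S=99.4718 intr=12.2682 cont=14.5754 V=14.5754[hold]; j=2 S=122.6017 intr=0.0000 cont=3.3213 V=3.3213[hold]; j=3 S=151.1100 intr=0.0000 cont=0.0000 V=0.0000[hold]; j=4 S=186.2473 intr=0.0000 cont=0.0000 V=0.0000[hold]; j=5 S=229.5549 intr=0.0000 cont=0.0000 V=0.0000[hold]; j=6 S=282.9328 intr=0.0000 cont=0.0000 V=0.0000[hold]  S*(6)=80.7055
k=5: j=0 S=89.5986 intr=22.1414 cont=23.1233 V=23.1233[hold]; j=1 S=110.4328 intr=1.3072 cont=9.1733 V=9.1733[hold]; j=2 S=136.1115 intr=0.0000 cont=1.7281 V=1.7281[hold]; j=3 S=167.7612 intr=0.0000 cont=0.0000 V=0.0000[hold]; j=4 S=206.7704 intr=0.0000 cont=0.0000 V=0.0000[hold]; j=5 S=254.8502 intr=0.0000 cont=0.0000 V=0.0000[hold]  S*(5)=-
k=4: j=0 S=99.4718 intr=12.2682 cont=16.4217 V=16.4217[hold]; j=1 S=122.6017 intr=0.0000 cont=5.6001 V=5.6001[hold]; j=2 S=151.1100 intr=0.0000 cont=0.8992 V=0.8992[hold]; j=3 S=186.2473 intr=0.0000 cont=0.0000 V=0.0000[hold]; j=4 S=229.5549 intr=0.0000 cont=0.0000 V=0.0000[hold]  S*(4)=-
k=3: j=0 S=110.4328 intr=1.3072 cont=11.2245 V=11.2245[hold]; j=1 S=136.1115 intr=0.0000 cont=3.3441 V=3.3441[hold]; j=2 S=167.7612 intr=0.0000 cont=0.4678 V=0.4678[hold]; j=3 S=206.7704 intr=0.0000 cont=0.0000 V=0.0000[hold]  S*(3)=-
k=2: j=0 S=122.6017 intr=0.0000 cont=7.4407 V=7.4407[hold]; j=1 S=151.1100 intr=0.0000 cont=1.9639 V=1.9639[hold]; j=2 S=186.2473 intr=0.0000 cont=0.2434 V=0.2434[hold]  S*(2)=-
k=1: j=0 S=136.1115 intr=0.0000 cont=4.8114 V=4.8114[hold]; j=1 S=167.7612 intr=0.0000 cont=1.1383 V=1.1383[hold]  S*(1)=-
k=0: j=0 S=151.1100 intr=0.0000 cont=3.0482 V=3.0482[hold]  S*(0)=-

price = 3.0482
boundary = - - - - - - 80.7055 89.5986
tree:
3.0482
4.8114 1.1383
7.4407 1.9639 0.2434
11.2245 3.3441 0.4678 0.0000
16.4217 5.6001 0.8992 0.0000 0.0000
23.1233 9.1733 1.7281 0.0000 0.0000 0.0000
31.0345 14.5754 3.3213 0.0000 0.0000 0.0000 0.0000
39.0450 22.1414 6.3833 0.0000 0.0000 0.0000 0.0000 0.0000
46.2604 31.0345 12.2682 0.0000 0.0000 0.0000 0.0000 0.0000 0.0000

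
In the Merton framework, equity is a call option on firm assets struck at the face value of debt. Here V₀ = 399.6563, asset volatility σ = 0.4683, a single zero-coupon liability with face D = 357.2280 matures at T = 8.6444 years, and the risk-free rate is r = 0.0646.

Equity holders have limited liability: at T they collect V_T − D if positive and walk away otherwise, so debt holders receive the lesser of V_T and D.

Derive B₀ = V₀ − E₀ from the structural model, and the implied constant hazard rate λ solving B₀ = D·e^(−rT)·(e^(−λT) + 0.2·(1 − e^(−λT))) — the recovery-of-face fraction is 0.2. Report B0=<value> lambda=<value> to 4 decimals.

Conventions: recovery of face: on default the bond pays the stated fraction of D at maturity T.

B0=133.7965 lambda=0.0654

Apply the equity-as-call identities (strike 357.2280, horizon 8.6444 years):
d₁ = [ln(V₀/D) + (r + σ²/2)T] / (σ√T)
   = [ln(399.6563/357.2280) + (0.0646 + 0.5·0.4683²)·8.6444] / (0.4683·√8.6444)
   = [0.112231 + 1.506308] / 1.376866 = 1.175524
d₂ = d₁ − σ√T = 1.175524 − 1.376866 = -0.201342
N(d₁) = 0.880107,  N(d₂) = 0.420216,  e^(−rT) = 0.572108
E₀ = V₀·N(d₁) − D·e^(−rT)·N(d₂)
   = 399.6563·0.880107 − 357.2280·0.572108·0.420216 = 265.859802
B₀ = V₀ − E₀ = 399.6563 − 265.859802 = 133.796498
e^(−λT) = (B₀·e^(rT)/D − 0.2)/(1 − 0.2) = (133.7965·1.747923/357.2280 − 0.2)/0.8 = 0.56833585
λ = −ln(0.56833585)/8.6444 = 0.065365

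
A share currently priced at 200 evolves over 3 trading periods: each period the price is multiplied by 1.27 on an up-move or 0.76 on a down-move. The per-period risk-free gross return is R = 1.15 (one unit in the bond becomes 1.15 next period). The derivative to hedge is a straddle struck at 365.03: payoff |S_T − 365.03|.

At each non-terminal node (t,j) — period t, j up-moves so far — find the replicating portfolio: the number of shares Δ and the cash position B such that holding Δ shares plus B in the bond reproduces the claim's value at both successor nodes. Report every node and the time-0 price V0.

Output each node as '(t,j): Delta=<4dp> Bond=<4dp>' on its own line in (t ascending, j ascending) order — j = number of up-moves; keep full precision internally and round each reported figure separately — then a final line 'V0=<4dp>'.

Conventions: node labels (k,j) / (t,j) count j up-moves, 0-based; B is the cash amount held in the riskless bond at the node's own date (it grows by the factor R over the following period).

(0,0): Delta=-0.6129 Bond=188.8500
(1,0): Delta=-1.0000 Bond=276.0151
(1,1): Delta=-0.5416 Bond=199.0736
(2,0): Delta=-1.0000 Bond=317.4174
(2,1): Delta=-1.0000 Bond=317.4174
(2,2): Delta=-0.4572 Bond=201.7092
V0=66.2679

No-arbitrage ⇒ martingale measure with p* = (R−d)/(u−d) = 0.7647.
Terminal payoffs: V(3,0)=277.2348, V(3,1)=218.3196, V(3,2)=119.8692, V(3,3)=44.6466
Node (2,0) S=115.5200: V=(p*·218.3196+(1−p*)·277.2348)/1.15=201.8974; Δ=(218.3196−277.2348)/(146.7104−87.7952)=-1.0000; B=V−Δ·S=317.4174
Node (2,1) S=193.0400: V=(p*·119.8692+(1−p*)·218.3196)/1.15=124.3774; Δ=(119.8692−218.3196)/(245.1608−146.7104)=-1.0000; B=V−Δ·S=317.4174
Node (2,2) S=322.5800: V=(p*·44.6466+(1−p*)·119.8692)/1.15=54.2139; Δ=(44.6466−119.8692)/(409.6766−245.1608)=-0.4572; B=V−Δ·S=201.7092
Node (1,0) S=152.0000: V=(p*·124.3774+(1−p*)·201.8974)/1.15=124.0151; Δ=(124.3774−201.8974)/(193.0400−115.5200)=-1.0000; B=V−Δ·S=276.0151
Node (1,1) S=254.0000: V=(p*·54.2139+(1−p*)·124.3774)/1.15=61.4983; Δ=(54.2139−124.3774)/(322.5800−193.0400)=-0.5416; B=V−Δ·S=199.0736
Node (0,0) S=200.0000: V=(p*·61.4983+(1−p*)·124.0151)/1.15=66.2679; Δ=(61.4983−124.0151)/(254.0000−152.0000)=-0.6129; B=V−Δ·S=188.8500
Check: Δ(0,0)·S0 + B(0,0) = 66.2679 = V0.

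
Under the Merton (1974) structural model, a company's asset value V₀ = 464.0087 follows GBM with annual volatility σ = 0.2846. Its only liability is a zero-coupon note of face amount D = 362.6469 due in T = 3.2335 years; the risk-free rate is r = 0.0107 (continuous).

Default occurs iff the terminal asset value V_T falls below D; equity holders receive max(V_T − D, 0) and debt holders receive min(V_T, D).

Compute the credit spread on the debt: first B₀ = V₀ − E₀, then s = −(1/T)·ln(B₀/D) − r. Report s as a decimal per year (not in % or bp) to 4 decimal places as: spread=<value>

Apply the equity-as-call identities (strike 362.6469, horizon 3.2335 years):
d₁ = [ln(V₀/D) + (r + σ²/2)T] / (σ√T)
   = [ln(464.0087/362.6469) + (0.0107 + 0.5·0.2846²)·3.2335] / (0.2846·√3.2335)
   = [0.246474 + 0.165551] / 0.511766 = 0.805103
d₂ = d₁ − σ√T = 0.805103 − 0.511766 = 0.293337
N(d₁) = 0.789620,  N(d₂) = 0.615368,  e^(−rT) = 0.965993
E₀ = V₀·N(d₁) − D·e^(−rT)·N(d₂)
   = 464.0087·0.789620 − 362.6469·0.965993·0.615368 = 150.818274
B₀ = V₀ − E₀ = 464.0087 − 150.818274 = 313.190426
spread = −(1/T)·ln(B₀/D) − r = −(1/3.2335)·ln(313.190426/362.6469) − 0.0107 = 0.03464351

spread=0.0346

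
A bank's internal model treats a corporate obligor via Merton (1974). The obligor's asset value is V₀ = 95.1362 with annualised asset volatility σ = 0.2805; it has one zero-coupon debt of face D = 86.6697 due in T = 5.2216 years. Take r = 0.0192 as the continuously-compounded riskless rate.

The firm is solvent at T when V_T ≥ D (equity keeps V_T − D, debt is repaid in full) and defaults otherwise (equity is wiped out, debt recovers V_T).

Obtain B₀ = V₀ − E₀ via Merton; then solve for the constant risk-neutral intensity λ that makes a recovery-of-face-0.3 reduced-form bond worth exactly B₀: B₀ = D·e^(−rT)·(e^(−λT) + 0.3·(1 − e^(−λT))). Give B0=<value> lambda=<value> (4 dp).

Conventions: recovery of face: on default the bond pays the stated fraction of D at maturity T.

Equity is a call on the firm's assets struck at D = 86.6697:
d₁ = [ln(V₀/D) + (r + σ²/2)T] / (σ√T)
   = [ln(95.1362/86.6697) + (0.0192 + 0.5·0.2805²)·5.2216] / (0.2805·√5.2216)
   = [0.093205 + 0.305673] / 0.640966 = 0.622309
d₂ = d₁ − σ√T = 0.622309 − 0.640966 = -0.018657
N(d₁) = 0.733131,  N(d₂) = 0.492557,  e^(−rT) = 0.904607
E₀ = V₀·N(d₁) − D·e^(−rT)·N(d₂)
   = 95.1362·0.733131 − 86.6697·0.904607·0.492557 = 31.129759
B₀ = V₀ − E₀ = 95.1362 − 31.129759 = 64.006441
e^(−λT) = (B₀·e^(rT)/D − 0.3)/(1 − 0.3) = (64.0064·1.105452/86.6697 − 0.3)/0.7 = 0.73769598
λ = −ln(0.73769598)/5.2216 = 0.058263

B0=64.0064 lambda=0.0583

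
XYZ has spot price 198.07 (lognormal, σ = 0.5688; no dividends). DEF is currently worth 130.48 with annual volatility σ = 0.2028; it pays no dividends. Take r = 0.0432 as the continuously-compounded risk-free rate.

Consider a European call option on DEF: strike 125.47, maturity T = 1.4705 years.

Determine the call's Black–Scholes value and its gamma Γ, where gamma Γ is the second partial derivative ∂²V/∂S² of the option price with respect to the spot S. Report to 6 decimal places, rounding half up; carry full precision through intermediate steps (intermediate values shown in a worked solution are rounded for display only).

σ√T = 0.2028·√1.4705 = 0.245924
d₁ = (ln(S/K) + (r+σ²/2)T) / (σ√T) = (ln(130.48/125.47) + (0.0432+0.2028²/2)·1.4705) / 0.245924 = (0.039153 + 0.093765) / 0.245924 = 0.540485
d₂ = d₁ − σ√T = 0.540485 − 0.245924 = 0.294561
e^{−rT} = 0.938450
N(d₁) = 0.705569,  N(d₂) = 0.615836
Call price V = S·N(d₁) − K·e^{−rT}·N(d₂) = 92.062608 − 72.512988 = 19.549620
φ(d₁) = (1/√(2π))·e^{−d₁²/2} = 0.344728
Γ = φ(d₁) / (S·σ·√T) = 0.010743

price = 19.549620
Γ = 0.010743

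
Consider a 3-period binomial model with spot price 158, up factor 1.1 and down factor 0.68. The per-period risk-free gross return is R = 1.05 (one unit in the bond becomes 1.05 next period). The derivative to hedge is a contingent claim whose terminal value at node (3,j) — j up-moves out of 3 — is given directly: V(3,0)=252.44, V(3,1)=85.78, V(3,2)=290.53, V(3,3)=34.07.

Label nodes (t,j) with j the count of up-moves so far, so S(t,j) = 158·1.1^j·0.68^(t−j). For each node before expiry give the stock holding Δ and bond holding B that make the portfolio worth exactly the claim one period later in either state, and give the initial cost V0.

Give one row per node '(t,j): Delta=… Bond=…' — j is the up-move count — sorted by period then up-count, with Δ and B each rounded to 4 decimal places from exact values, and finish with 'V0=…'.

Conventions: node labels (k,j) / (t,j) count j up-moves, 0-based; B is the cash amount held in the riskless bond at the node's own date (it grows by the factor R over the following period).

The replicating-portfolio and risk-neutral prices coincide; use p* = (1.05−0.68)/(1.1−0.68) = 0.8810 for the latter.
At maturity the claim pays: V(3,0)=252.4400, V(3,1)=85.7800, V(3,2)=290.5300, V(3,3)=34.0700
(2,0): S=73.0592. Δ = (V_up−V_dn)/(S_up−S_dn) = (85.7800−252.4400)/(80.3651−49.6803) = -5.4313. V = [p*·85.7800 + (1−p*)·252.4400]/1.05 = 100.5909. B = V − Δ·S = 497.4005.
(2,1): S=118.1840. Δ = (V_up−V_dn)/(S_up−S_dn) = (290.5300−85.7800)/(130.0024−80.3651) = 4.1249. V = [p*·290.5300 + (1−p*)·85.7800]/1.05 = 253.4810. B = V − Δ·S = -234.0190.
(2,2): S=191.1800. Δ = (V_up−V_dn)/(S_up−S_dn) = (34.0700−290.5300)/(210.2980−130.0024) = -3.1939. V = [p*·34.0700 + (1−p*)·290.5300]/1.05 = 61.5247. B = V − Δ·S = 672.1438.
(1,0): S=107.4400. Δ = (V_up−V_dn)/(S_up−S_dn) = (253.4810−100.5909)/(118.1840−73.0592) = 3.3882. V = [p*·253.4810 + (1−p*)·100.5909]/1.05 = 224.0760. B = V − Δ·S = -139.9479.
(1,1): S=173.8000. Δ = (V_up−V_dn)/(S_up−S_dn) = (61.5247−253.4810)/(191.1800−118.1840) = -2.6297. V = [p*·61.5247 + (1−p*)·253.4810]/1.05 = 80.3587. B = V − Δ·S = 537.3974.
(0,0): S=158.0000. Δ = (V_up−V_dn)/(S_up−S_dn) = (80.3587−224.0760)/(173.8000−107.4400) = -2.1657. V = [p*·80.3587 + (1−p*)·224.0760]/1.05 = 92.8266. B = V − Δ·S = 435.0105.
Check: Δ(0,0)·S0 + B(0,0) = 92.8266 = V0.

(0,0): Delta=-2.1657 Bond=435.0105
(1,0): Delta=3.3882 Bond=-139.9479
(1,1): Delta=-2.6297 Bond=537.3974
(2,0): Delta=-5.4313 Bond=497.4005
(2,1): Delta=4.1249 Bond=-234.0190
(2,2): Delta=-3.1939 Bond=672.1438
V0=92.8266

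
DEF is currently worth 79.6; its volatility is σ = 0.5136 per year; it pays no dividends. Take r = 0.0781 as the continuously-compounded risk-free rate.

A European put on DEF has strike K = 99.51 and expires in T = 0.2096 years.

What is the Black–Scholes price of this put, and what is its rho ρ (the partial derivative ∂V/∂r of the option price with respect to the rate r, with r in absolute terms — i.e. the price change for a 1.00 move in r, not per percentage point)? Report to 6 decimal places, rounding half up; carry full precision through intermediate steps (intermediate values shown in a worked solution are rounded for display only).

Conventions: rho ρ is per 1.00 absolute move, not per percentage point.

σ√T = 0.5136·√0.2096 = 0.235137
d₁ = (ln(S/K) + (r+σ²/2)T) / (σ√T) = (ln(79.6/99.51) + (0.0781+0.5136²/2)·0.2096) / 0.235137 = (-0.223244 + 0.044014) / 0.235137 = -0.762235
d₂ = d₁ − σ√T = -0.762235 − 0.235137 = -0.997372
e^{−rT} = 0.983763
N(−d₁) = 0.777040,  N(−d₂) = 0.840708
Put price V = K·e^{−rT}·N(−d₂) − S·N(−d₁) = 82.300533 − 61.852404 = 20.448129
ρ = −K·T·e^{−rT}·N(−d₂) = -17.250192

price = 20.448129
ρ = -17.250192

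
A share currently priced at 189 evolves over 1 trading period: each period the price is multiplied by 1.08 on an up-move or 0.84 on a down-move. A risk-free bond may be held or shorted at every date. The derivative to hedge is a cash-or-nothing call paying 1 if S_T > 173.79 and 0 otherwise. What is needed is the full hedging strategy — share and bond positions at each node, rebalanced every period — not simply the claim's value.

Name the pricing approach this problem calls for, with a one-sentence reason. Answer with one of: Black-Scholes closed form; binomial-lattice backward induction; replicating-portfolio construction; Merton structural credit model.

framework: replicating-portfolio construction

Key observation: a price alone would not answer the question — the per-node share/bond construction on the spot-189, 1.08/0.84 tree is required, and only the replicating-portfolio method yields it.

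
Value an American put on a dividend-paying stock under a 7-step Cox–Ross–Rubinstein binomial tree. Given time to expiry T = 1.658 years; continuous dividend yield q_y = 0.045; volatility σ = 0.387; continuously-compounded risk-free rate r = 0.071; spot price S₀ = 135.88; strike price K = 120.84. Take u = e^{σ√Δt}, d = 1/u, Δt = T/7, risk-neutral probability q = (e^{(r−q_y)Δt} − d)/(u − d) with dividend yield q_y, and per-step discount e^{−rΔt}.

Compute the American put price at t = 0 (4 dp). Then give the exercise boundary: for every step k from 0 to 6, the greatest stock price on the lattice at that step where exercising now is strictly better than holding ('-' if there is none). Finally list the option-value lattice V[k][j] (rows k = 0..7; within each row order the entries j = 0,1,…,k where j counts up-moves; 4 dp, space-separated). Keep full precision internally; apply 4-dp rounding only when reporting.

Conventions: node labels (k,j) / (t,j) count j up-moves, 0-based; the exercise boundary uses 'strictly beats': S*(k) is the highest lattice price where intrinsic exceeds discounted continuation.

Δt=0.23686  u=1.20725  d=0.82833  q=0.46935  discount=0.98332
step 7 (expiry): payoffs max(K−S,0) = 84.4841 67.8530 43.6139 8.2867 0.0000 0.0000 0.0000 0.0000
step 6: (k=6,j=0): S=43.8907, K−S=76.9493, hold=75.3995 ⇒ V=76.9493 exercise | (k=6,j=1): S=63.9686, K−S=56.8714, hold=55.5345 ⇒ V=56.8714 exercise | (k=6,j=2): S=93.2312, K−S=27.6088, hold=26.5821 ⇒ V=27.6088 exercise | (k=6,j=3): S=135.8800, K−S=0.0000, hold=4.3240 ⇒ V=4.3240 continue | (k=6,j=4): S=198.0387, K−S=0.0000, hold=0.0000 ⇒ V=0.0000 continue | (k=6,j=5): S=288.6319, K−S=0.0000, hold=0.0000 ⇒ V=0.0000 continue | (k=6,j=6): S=420.6674, K−S=0.0000, hold=0.0000 ⇒ V=0.0000 continue  boundary S*=93.2312
step 5: (k=5,j=0): S=52.9870, K−S=67.8530, hold=66.3996 ⇒ V=67.8530 exercise | (k=5,j=1): S=77.2261, K−S=43.6139, hold=42.4175 ⇒ V=43.6139 exercise | (k=5,j=2): S=112.5533, K−S=8.2867, hold=16.4018 ⇒ V=16.4018 continue | (k=5,j=3): S=164.0411, K−S=0.0000, hold=2.2562 ⇒ V=2.2562 continue | (k=5,j=4): S=239.0822, K−S=0.0000, hold=0.0000 ⇒ V=0.0000 continue | (k=5,j=5): S=348.4509, K−S=0.0000, hold=0.0000 ⇒ V=0.0000 continue  boundary S*=77.2261
step 4: (k=4,j=0): S=63.9686, K−S=56.8714, hold=55.5345 ⇒ V=56.8714 exercise | (k=4,j=1): S=93.2312, K−S=27.6088, hold=30.3275 ⇒ V=30.3275 continue | (k=4,j=2): S=135.8800, K−S=0.0000, hold=9.5997 ⇒ V=9.5997 continue | (k=4,j=3): S=198.0387, K−S=0.0000, hold=1.1773 ⇒ V=1.1773 continue | (k=4,j=4): S=288.6319, K−S=0.0000, hold=0.0000 ⇒ V=0.0000 continue  boundary S*=63.9686
step 3: (k=3,j=0): S=77.2261, K−S=43.6139, hold=43.6723 ⇒ V=43.6723 continue | (k=3,j=1): S=112.5533, K−S=8.2867, hold=20.2553 ⇒ V=20.2553 continue | (k=3,j=2): S=164.0411, K−S=0.0000, hold=5.5524 ⇒ V=5.5524 continue | (k=3,j=3): S=239.0822, K−S=0.0000, hold=0.6143 ⇒ V=0.6143 continue  boundary S*=-
step 2: (k=2,j=0): S=93.2312, K−S=27.6088, hold=32.1364 ⇒ V=32.1364 continue | (k=2,j=1): S=135.8800, K−S=0.0000, hold=13.1317 ⇒ V=13.1317 continue | (k=2,j=2): S=198.0387, K−S=0.0000, hold=3.1808 ⇒ V=3.1808 continue  boundary S*=-
step 1: (k=1,j=0): S=112.5533, K−S=8.2867, hold=22.8293 ⇒ V=22.8293 continue | (k=1,j=1): S=164.0411, K−S=0.0000, hold=8.3201 ⇒ V=8.3201 continue  boundary S*=-
step 0: (k=0,j=0): S=135.8800, K−S=0.0000, hold=15.7522 ⇒ V=15.7522 continue  boundary S*=-

price = 15.7522
boundary = - - - - 63.9686 77.2261 93.2312
tree:
15.7522
22.8293 8.3201
32.1364 13.1317 3.1808
43.6723 20.2553 5.5524 0.6143
56.8714 30.3275 9.5997 1.1773 0.0000
67.8530 43.6139 16.4018 2.2562 0.0000 0.0000
76.9493 56.8714 27.6088 4.3240 0.0000 0.0000 0.0000
84.4841 67.8530 43.6139 8.2867 0.0000 0.0000 0.0000 0.0000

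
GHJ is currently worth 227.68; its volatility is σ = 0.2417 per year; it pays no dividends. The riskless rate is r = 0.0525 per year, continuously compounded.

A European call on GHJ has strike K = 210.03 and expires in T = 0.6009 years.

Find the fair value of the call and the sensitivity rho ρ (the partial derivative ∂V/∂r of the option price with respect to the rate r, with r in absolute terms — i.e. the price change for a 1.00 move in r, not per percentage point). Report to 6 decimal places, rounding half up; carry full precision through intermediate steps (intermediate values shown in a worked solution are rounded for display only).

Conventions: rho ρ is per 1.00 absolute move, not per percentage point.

price = 30.969510
ρ = 84.788171

σ√T = 0.2417·√0.6009 = 0.187360
d₁ = (ln(S/K) + (r+σ²/2)T) / (σ√T) = (ln(227.68/210.03) + (0.0525+0.2417²/2)·0.6009) / 0.187360 = (0.080691 + 0.049099) / 0.187360 = 0.692729
d₂ = d₁ − σ√T = 0.692729 − 0.187360 = 0.505369
e^{−rT} = 0.968945
N(d₁) = 0.755760,  N(d₂) = 0.693350
Call price V = S·N(d₁) − K·e^{−rT}·N(d₂) = 172.071476 − 141.101966 = 30.969510
ρ = K·T·e^{−rT}·N(d₂) = 84.788171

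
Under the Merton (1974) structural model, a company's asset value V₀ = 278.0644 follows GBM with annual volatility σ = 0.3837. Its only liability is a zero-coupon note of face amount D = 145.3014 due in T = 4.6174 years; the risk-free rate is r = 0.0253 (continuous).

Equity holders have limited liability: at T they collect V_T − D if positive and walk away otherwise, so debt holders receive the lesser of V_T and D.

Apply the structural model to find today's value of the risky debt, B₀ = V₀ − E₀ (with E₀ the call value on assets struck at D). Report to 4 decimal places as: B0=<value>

B0=115.1557

With assets at 278.0644 and a single debt payment of 145.3014 at 4.6174 years:
d₁ = [ln(V₀/D) + (r + σ²/2)T] / (σ√T)
   = [ln(278.0644/145.3014) + (0.0253 + 0.5·0.3837²)·4.6174] / (0.3837·√4.6174)
   = [0.649043 + 0.456720] / 0.824500 = 1.341132
d₂ = d₁ − σ√T = 1.341132 − 0.824500 = 0.516632
N(d₁) = 0.910061,  N(d₂) = 0.697293,  e^(−rT) = 0.889745
E₀ = V₀·N(d₁) − D·e^(−rT)·N(d₂)
   = 278.0644·0.910061 − 145.3014·0.889745·0.697293 = 162.908667
B₀ = V₀ − E₀ = 278.0644 − 162.908667 = 115.155733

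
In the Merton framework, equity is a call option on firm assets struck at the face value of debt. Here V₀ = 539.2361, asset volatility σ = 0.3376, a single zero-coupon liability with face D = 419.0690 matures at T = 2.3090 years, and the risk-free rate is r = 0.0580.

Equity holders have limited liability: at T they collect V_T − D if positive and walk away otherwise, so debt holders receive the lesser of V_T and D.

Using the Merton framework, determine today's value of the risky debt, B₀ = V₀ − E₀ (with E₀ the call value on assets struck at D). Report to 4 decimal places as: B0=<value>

B0=337.3175

Work the structural quantities from V₀ = 539.2361 against face 419.0690:
d₁ = [ln(V₀/D) + (r + σ²/2)T] / (σ√T)
   = [ln(539.2361/419.0690) + (0.0580 + 0.5·0.3376²)·2.3090] / (0.3376·√2.3090)
   = [0.252118 + 0.265505] / 0.512997 = 1.009018
d₂ = d₁ − σ√T = 1.009018 − 0.512997 = 0.496021
N(d₁) = 0.843517,  N(d₂) = 0.690060,  e^(−rT) = 0.874658
E₀ = V₀·N(d₁) − D·e^(−rT)·N(d₂)
   = 539.2361·0.843517 − 419.0690·0.874658·0.690060 = 201.918586
B₀ = V₀ − E₀ = 539.2361 − 201.918586 = 337.317514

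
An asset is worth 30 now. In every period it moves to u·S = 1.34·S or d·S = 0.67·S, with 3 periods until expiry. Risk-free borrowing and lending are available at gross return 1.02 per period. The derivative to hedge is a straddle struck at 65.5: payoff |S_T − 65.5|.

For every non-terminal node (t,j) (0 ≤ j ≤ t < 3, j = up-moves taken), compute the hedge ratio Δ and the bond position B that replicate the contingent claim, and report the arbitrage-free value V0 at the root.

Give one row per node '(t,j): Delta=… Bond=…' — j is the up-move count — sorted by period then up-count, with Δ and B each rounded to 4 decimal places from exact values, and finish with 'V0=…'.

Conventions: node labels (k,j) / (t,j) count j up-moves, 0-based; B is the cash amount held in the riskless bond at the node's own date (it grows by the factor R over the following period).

Under the risk-neutral measure, an up-move has probability p* = (R−d)/(u−d) = 0.5224 and values discount at R = 1.02.
Terminal payoffs: V(3,0)=56.4771, V(3,1)=47.4542, V(3,2)=29.4084, V(3,3)=6.6831
  t=2,j=0: stock 13.4670 → up 18.0458 (V=47.4542), down 9.0229 (V=56.4771). Price 50.7487; hedge Δ=-1.0000, bond B=64.2157.
  t=2,j=1: stock 26.9340 → up 36.0916 (V=29.4084), down 18.0458 (V=47.4542). Price 37.2817; hedge Δ=-1.0000, bond B=64.2157.
  t=2,j=2: stock 53.8680 → up 72.1831 (V=6.6831), down 36.0916 (V=29.4084). Price 17.1931; hedge Δ=-0.6297, bond B=51.1115.
  t=1,j=0: stock 20.1000 → up 26.9340 (V=37.2817), down 13.4670 (V=50.7487). Price 42.8566; hedge Δ=-1.0000, bond B=62.9566.
  t=1,j=1: stock 40.2000 → up 53.8680 (V=17.1931), down 26.9340 (V=37.2817). Price 26.2624; hedge Δ=-0.7458, bond B=56.2453.
  t=0,j=0: stock 30.0000 → up 40.2000 (V=26.2624), down 20.1000 (V=42.8566). Price 33.5176; hedge Δ=-0.8256, bond B=58.2850.
Check: Δ(0,0)·S0 + B(0,0) = 33.5176 = V0.

(0,0): Delta=-0.8256 Bond=58.2850
(1,0): Delta=-1.0000 Bond=62.9566
(1,1): Delta=-0.7458 Bond=56.2453
(2,0): Delta=-1.0000 Bond=64.2157
(2,1): Delta=-1.0000 Bond=64.2157
(2,2): Delta=-0.6297 Bond=51.1115
V0=33.5176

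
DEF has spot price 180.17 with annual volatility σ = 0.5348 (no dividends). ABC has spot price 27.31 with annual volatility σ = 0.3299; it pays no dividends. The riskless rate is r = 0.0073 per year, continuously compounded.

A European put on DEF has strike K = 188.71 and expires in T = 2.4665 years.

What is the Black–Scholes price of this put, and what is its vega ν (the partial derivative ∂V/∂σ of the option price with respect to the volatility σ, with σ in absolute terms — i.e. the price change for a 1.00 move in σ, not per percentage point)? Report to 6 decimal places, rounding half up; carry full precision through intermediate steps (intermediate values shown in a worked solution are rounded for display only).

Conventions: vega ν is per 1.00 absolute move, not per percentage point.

price = 62.101856
ν = 104.769880

σ√T = 0.5348·√2.4665 = 0.839908
d₁ = (ln(S/K) + (r+σ²/2)T) / (σ√T) = (ln(180.17/188.71) + (0.0073+0.5348²/2)·2.4665) / 0.839908 = (-0.046311 + 0.370729) / 0.839908 = 0.386254
d₂ = d₁ − σ√T = 0.386254 − 0.839908 = -0.453655
e^{−rT} = 0.982156
N(−d₁) = 0.349654,  N(−d₂) = 0.674961
Put price V = K·e^{−rT}·N(−d₂) − S·N(−d₁) = 125.099070 − 62.997215 = 62.101856
φ(d₁) = (1/√(2π))·e^{−d₁²/2} = 0.370266
ν = S·φ(d₁)·√T = 104.769880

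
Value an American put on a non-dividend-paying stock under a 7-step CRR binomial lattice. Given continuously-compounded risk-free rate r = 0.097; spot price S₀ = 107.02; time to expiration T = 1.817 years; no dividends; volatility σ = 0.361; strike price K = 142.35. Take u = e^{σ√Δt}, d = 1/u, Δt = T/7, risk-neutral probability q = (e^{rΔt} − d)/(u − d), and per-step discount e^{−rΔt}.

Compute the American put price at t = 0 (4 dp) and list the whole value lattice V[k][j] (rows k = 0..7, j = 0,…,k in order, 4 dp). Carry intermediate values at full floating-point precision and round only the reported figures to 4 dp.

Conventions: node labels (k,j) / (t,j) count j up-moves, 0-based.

price = 36.7183
tree:
36.7183
53.3094 23.3811
68.2682 35.9489 13.0620
80.7139 53.3094 21.8725 5.6655
91.0688 68.2682 35.3300 10.6686 1.3801
99.6840 80.7139 53.3094 19.6854 2.9675 0.0000
106.8519 91.0688 68.2682 35.3300 6.3808 0.0000 0.0000
112.8156 99.6840 80.7139 53.3094 13.7202 0.0000 0.0000 0.0000

Δt=0.25957, u=1.20192, d=0.83200, q=0.52308, disc=e^(-rΔt)=0.97514
k=7 terminal: V=max(K-S,0) → 112.8156 99.6840 80.7139 53.3094 13.7202 0.0000 0.0000 0.0000
k=6: j=0 S=35.4981 intr=106.8519 cont=103.3125 V=106.8519[EX]; j=1 S=51.2812 intr=91.0688 cont=87.5294 V=91.0688[EX]; j=2 S=74.0818 intr=68.2682 cont=64.7288 V=68.2682[EX]; j=3 S=107.0200 intr=35.3300 cont=31.7906 V=35.3300[EX]; j=4 S=154.6031 intr=0.0000 cont=6.3808 V=6.3808[hold]; j=5 S=223.3426 intr=0.0000 cont=0.0000 V=0.0000[hold]; j=6 S=322.6450 intr=0.0000 cont=0.0000 V=0.0000[hold]
k=5: j=0 S=42.6660 intr=99.6840 cont=96.1446 V=99.6840[EX]; j=1 S=61.6361 intr=80.7139 cont=77.1745 V=80.7139[EX]; j=2 S=89.0406 intr=53.3094 cont=49.7700 V=53.3094[EX]; j=3 S=128.6298 intr=13.7202 cont=19.6854 V=19.6854[hold]; j=4 S=185.8211 intr=0.0000 cont=2.9675 V=2.9675[hold]; j=5 S=268.4407 intr=0.0000 cont=0.0000 V=0.0000[hold]
k=4: j=0 S=51.2812 intr=91.0688 cont=87.5294 V=91.0688[EX]; j=1 S=74.0818 intr=68.2682 cont=64.7288 V=68.2682[EX]; j=2 S=107.0200 intr=35.3300 cont=34.8333 V=35.3300[EX]; j=3 S=154.6031 intr=0.0000 cont=10.6686 V=10.6686[hold]; j=4 S=223.3426 intr=0.0000 cont=1.3801 V=1.3801[hold]
k=3: j=0 S=61.6361 intr=80.7139 cont=77.1745 V=80.7139[EX]; j=1 S=89.0406 intr=53.3094 cont=49.7700 V=53.3094[EX]; j=2 S=128.6298 intr=13.7202 cont=21.8725 V=21.8725[hold]; j=3 S=185.8211 intr=0.0000 cont=5.6655 V=5.6655[hold]
k=2: j=0 S=74.0818 intr=68.2682 cont=64.7288 V=68.2682[EX]; j=1 S=107.0200 intr=35.3300 cont=35.9489 V=35.9489[hold]; j=2 S=154.6031 intr=0.0000 cont=13.0620 V=13.0620[hold]
k=1: j=0 S=89.0406 intr=53.3094 cont=50.0856 V=53.3094[EX]; j=1 S=128.6298 intr=13.7202 cont=23.3811 V=23.3811[hold]
k=0: j=0 S=107.0200 intr=35.3300 cont=36.7183 V=36.7183[hold]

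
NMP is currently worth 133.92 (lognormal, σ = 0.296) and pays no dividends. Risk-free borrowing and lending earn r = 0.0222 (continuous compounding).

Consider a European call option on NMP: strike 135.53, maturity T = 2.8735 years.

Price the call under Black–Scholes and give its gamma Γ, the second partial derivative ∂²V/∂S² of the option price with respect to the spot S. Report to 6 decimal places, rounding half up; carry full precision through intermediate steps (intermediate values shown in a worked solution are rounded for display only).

price = 29.376422
Γ = 0.005576

σ√T = 0.296·√2.8735 = 0.501761
d₁ = (ln(S/K) + (r+σ²/2)T) / (σ√T) = (ln(133.92/135.53) + (0.0222+0.296²/2)·2.8735) / 0.501761 = (-0.011950 + 0.189674) / 0.501761 = 0.354199
d₂ = d₁ − σ√T = 0.354199 − 0.501761 = -0.147562
e^{−rT} = 0.938200
N(d₁) = 0.638405,  N(d₂) = 0.441344
Call price V = S·N(d₁) − K·e^{−rT}·N(d₂) = 85.495231 − 56.118809 = 29.376422
φ(d₁) = (1/√(2π))·e^{−d₁²/2} = 0.374686
Γ = φ(d₁) / (S·σ·√T) = 0.005576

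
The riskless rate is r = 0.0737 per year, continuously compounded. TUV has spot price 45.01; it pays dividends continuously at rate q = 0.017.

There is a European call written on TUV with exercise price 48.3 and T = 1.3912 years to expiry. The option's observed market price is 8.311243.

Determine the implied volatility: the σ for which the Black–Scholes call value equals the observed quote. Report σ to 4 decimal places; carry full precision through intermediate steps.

At σ = 0.3982 the Black–Scholes value reproduces the quote:
σ√T = 0.3982·√1.3912 = 0.469673
d₁ = (ln(S/K) + (r−q+σ²/2)T) / (σ√T) = (ln(45.01/48.3) + (0.0737−0.017+0.3982²/2)·1.3912) / 0.469673 = (-0.070547 + 0.189178) / 0.469673 = 0.252581
d₂ = d₁ − σ√T = 0.252581 − 0.469673 = -0.217092
e^{−rT} = 0.902550
e^{−qT} = 0.976627
N(d₁) = 0.599704,  N(d₂) = 0.414068
V = S·e^{−qT}·N(d₁) − K·e^{−rT}·N(d₂) = 26.361785 − 18.050542 = 8.311243 (matching the quote); vega is positive throughout, so no other σ reproduces this price

sigma = 0.3982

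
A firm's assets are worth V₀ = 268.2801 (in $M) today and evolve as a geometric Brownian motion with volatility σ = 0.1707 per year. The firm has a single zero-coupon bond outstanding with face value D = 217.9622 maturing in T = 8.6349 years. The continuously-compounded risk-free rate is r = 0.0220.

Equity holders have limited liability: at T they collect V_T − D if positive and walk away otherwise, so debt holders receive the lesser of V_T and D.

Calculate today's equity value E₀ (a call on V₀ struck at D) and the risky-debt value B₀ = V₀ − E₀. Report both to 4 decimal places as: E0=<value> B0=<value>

With assets at 268.2801 and a single debt payment of 217.9622 at 8.6349 years:
d₁ = [ln(V₀/D) + (r + σ²/2)T] / (σ√T)
   = [ln(268.2801/217.9622) + (0.0220 + 0.5·0.1707²)·8.6349] / (0.1707·√8.6349)
   = [0.207710 + 0.315772] / 0.501605 = 1.043613
d₂ = d₁ − σ√T = 1.043613 − 0.501605 = 0.542007
N(d₁) = 0.851668,  N(d₂) = 0.706093,  e^(−rT) = 0.826986
E₀ = V₀·N(d₁) − D·e^(−rT)·N(d₂)
   = 268.2801·0.851668 − 217.9622·0.826986·0.706093 = 101.211026
B₀ = V₀ − E₀ = 268.2801 − 101.211026 = 167.069074

E0=101.2110 B0=167.0691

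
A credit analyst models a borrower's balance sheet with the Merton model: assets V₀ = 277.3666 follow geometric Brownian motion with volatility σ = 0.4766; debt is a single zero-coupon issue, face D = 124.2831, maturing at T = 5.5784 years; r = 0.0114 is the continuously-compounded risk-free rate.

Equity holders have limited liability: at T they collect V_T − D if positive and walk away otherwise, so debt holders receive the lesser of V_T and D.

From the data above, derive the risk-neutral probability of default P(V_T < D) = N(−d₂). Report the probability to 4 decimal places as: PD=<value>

With assets at 277.3666 and a single debt payment of 124.2831 at 5.5784 years:
d₁ = [ln(V₀/D) + (r + σ²/2)T] / (σ√T)
   = [ln(277.3666/124.2831) + (0.0114 + 0.5·0.4766²)·5.5784] / (0.4766·√5.5784)
   = [0.802778 + 0.697154] / 1.125664 = 1.332486
d₂ = d₁ − σ√T = 1.332486 − 1.125664 = 0.206822
risk-neutral PD = N(−d₂) = N(-0.206822) = 0.418075

PD=0.4181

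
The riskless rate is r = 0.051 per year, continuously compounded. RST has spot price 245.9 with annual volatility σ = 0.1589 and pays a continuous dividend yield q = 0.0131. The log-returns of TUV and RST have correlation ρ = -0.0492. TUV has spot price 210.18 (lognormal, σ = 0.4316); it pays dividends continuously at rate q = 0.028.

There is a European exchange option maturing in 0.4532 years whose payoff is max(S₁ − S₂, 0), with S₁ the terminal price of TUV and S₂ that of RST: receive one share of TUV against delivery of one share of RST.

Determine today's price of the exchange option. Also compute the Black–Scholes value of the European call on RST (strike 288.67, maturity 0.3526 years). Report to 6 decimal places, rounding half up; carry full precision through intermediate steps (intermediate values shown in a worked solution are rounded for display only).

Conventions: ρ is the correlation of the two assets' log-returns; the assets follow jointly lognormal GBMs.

σ_eff = √(σ₁² + σ₂² − 2ρσ₁σ₂) = √(0.4316² + 0.1589² − 2·-0.0492·0.4316·0.1589) = 0.467200
d₁ = (ln(S₁/S₂) + (q₂ − q₁ + σ_eff²/2)T) / (σ_eff√T) = (ln(210.18/245.9) + (0.0131 − 0.028 + 0.109138)·0.4532) / 0.314520 = -0.363258
d₂ = d₁ − σ_eff√T = -0.363258 − 0.314520 = -0.677778
N(d₁) = 0.358206,  N(d₂) = 0.248956
V = S₁·e^{−q₁T}·N(d₁) − S₂·e^{−q₂T}·N(d₂) = 74.338399 − 60.855955 = 13.482444
[vanilla: RST call K=288.67]
σ√T = 0.1589·√0.3526 = 0.094355
d₁ = (ln(S/K) + (r−q+σ²/2)T) / (σ√T) = (ln(245.9/288.67) + (0.051−0.0131+0.1589²/2)·0.3526) / 0.094355 = (-0.160359 + 0.017815) / 0.094355 = -1.510722
d₂ = d₁ − σ√T = -1.510722 − 0.094355 = -1.605077
e^{−rT} = 0.982178
e^{−qT} = 0.995392
N(d₁) = 0.065430,  N(d₂) = 0.054238
price = S·e^{−qT}·N(d₁) − K·e^{−rT}·N(d₂) = 16.014997 − 15.377961 = 0.637035

exchange price = 13.482444
price(RST call K=288.67) = 0.637035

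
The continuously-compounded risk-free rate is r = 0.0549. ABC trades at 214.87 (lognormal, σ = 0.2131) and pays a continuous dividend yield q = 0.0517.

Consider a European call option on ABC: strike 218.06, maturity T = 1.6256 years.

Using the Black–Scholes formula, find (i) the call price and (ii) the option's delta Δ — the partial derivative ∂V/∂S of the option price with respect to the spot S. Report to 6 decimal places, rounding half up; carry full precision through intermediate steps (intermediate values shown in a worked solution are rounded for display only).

σ√T = 0.2131·√1.6256 = 0.271700
d₁ = (ln(S/K) + (r−q+σ²/2)T) / (σ√T) = (ln(214.87/218.06) + (0.0549−0.0517+0.2131²/2)·1.6256) / 0.271700 = (-0.014737 + 0.042112) / 0.271700 = 0.100756
d₂ = d₁ − σ√T = 0.100756 − 0.271700 = -0.170945
e^{−rT} = 0.914621
e^{−qT} = 0.919391
N(d₁) = 0.540128,  N(d₂) = 0.432134
Call price V = S·e^{−qT}·N(d₁) − K·e^{−rT}·N(d₂) = 106.702044 − 86.185724 = 20.516320
Δ = e^{−qT}·N(d₁) = 0.496589

price = 20.516320
Δ = 0.496589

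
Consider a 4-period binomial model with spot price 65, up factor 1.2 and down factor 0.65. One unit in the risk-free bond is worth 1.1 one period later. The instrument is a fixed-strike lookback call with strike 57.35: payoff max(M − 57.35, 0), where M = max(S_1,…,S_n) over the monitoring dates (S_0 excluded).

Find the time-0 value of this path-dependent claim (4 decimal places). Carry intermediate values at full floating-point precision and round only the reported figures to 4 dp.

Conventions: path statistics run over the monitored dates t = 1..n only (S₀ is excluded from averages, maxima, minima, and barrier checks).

Set p* = 0.8182 (from d < R < u); the path-dependent value is the discounted p*-expectation over all price paths.
Enumerate all 2^4 = 16 price paths (U = up ×1.2, D = down ×0.65); each path with k up-moves has probability p*^k·(1−p*)^(4−k).
DDDD: M=42.2500, payoff=0.0000, prob=0.001093
UDDD: M=78.0000, payoff=20.6500, prob=0.004918
DUDD: M=50.7000, payoff=0.0000, prob=0.004918
UUDD: M=93.6000, payoff=36.2500, prob=0.022130
DDUD: M=42.2500, payoff=0.0000, prob=0.004918
UDUD: M=78.0000, payoff=20.6500, prob=0.022130
DUUD: M=60.8400, payoff=3.4900, prob=0.022130
UUUD: M=112.3200, payoff=54.9700, prob=0.099583
DDDU: M=42.2500, payoff=0.0000, prob=0.004918
UDDU: M=78.0000, payoff=20.6500, prob=0.022130
DUDU: M=50.7000, payoff=0.0000, prob=0.022130
UUDU: M=93.6000, payoff=36.2500, prob=0.099583
DDUU: M=42.2500, payoff=0.0000, prob=0.022130
UDUU: M=78.0000, payoff=20.6500, prob=0.099583
DUUU: M=73.0080, payoff=15.6580, prob=0.099583
UUUU: M=134.7840, payoff=77.4340, prob=0.448125
Price = Σ prob·payoff / R^4 = 49.294724 / 1.464100 = 33.6690

price = 33.6690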